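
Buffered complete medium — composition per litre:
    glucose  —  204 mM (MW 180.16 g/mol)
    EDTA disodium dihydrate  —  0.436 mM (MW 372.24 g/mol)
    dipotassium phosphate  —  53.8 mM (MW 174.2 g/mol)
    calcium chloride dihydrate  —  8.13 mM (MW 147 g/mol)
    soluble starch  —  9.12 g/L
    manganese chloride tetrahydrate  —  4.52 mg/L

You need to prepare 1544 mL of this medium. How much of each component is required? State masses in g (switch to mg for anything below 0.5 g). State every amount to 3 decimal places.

Scale factor relative to 1 L: 1.544.
glucose: 204 mmol/L × 180.16 g/mol × 1.544 L ÷ 1000 = 56.746 g
EDTA disodium dihydrate: 0.436 mmol/L × 372.24 mg/mmol × 1.544 L = 250.586 mg
dipotassium phosphate: 53.8 mmol/L × 174.2 g/mol × 1.544 L ÷ 1000 = 14.470 g
calcium chloride dihydrate: 8.13 mmol/L × 147 g/mol × 1.544 L ÷ 1000 = 1.845 g
soluble starch: 9.12 g/L × 1.544 L = 14.081 g
manganese chloride tetrahydrate: 4.52 mg/L × 1.544 L = 6.979 mg

glucose 56.746 g; EDTA disodium dihydrate 250.586 mg; dipotassium phosphate 14.470 g; calcium chloride dihydrate 1.845 g; soluble starch 14.081 g; manganese chloride tetrahydrate 6.979 mg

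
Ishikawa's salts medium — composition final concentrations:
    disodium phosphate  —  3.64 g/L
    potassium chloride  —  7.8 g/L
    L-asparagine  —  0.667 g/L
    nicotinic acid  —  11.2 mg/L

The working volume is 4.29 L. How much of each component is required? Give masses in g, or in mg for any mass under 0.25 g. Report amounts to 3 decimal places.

disodium phosphate 15.616 g; potassium chloride 33.462 g; L-asparagine 2.861 g; nicotinic acid 48.048 mg

Working volume: 4.29 L.
disodium phosphate: 3.64 g/L × 4.29 L = 15.616 g
potassium chloride: 7.8 g/L × 4.29 L = 33.462 g
L-asparagine: 0.667 g/L × 4.29 L = 2.861 g
nicotinic acid: 11.2 mg/L × 4.29 L = 48.048 mg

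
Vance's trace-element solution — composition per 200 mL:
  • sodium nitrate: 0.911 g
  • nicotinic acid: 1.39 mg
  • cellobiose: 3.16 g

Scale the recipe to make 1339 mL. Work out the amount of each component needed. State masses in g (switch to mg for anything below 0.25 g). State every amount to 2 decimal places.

Scale factor = 1339 mL / 200 mL = 6.695.
sodium nitrate: 0.911 g × (1339 mL / 200 mL) = 6.10 g
nicotinic acid: 1.39 mg × (1339 mL / 200 mL) = 9.31 mg
cellobiose: 3.16 g × (1339 mL / 200 mL) = 21.16 g

sodium nitrate 6.10 g; nicotinic acid 9.31 mg; cellobiose 21.16 g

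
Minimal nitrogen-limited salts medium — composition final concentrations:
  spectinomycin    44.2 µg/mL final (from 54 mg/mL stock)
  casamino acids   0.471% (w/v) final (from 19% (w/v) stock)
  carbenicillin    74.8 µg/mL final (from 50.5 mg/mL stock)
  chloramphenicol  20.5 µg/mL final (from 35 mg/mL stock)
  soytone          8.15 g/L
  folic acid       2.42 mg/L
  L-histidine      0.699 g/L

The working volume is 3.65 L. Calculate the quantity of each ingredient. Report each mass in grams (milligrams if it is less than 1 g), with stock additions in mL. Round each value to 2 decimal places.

spectinomycin 2.99 mL; casamino acids 90.48 mL; carbenicillin 5.41 mL; chloramphenicol 2.14 mL; soytone 29.75 g; folic acid 8.83 mg; L-histidine 2.55 g

Working volume: 3.65 L.
spectinomycin: C1V1 = C2V2 → 44.2 µg/mL × 3650 mL ÷ 54000 µg/mL = 2.99 mL
casamino acids: V = C2·V2/C1 = 0.471% ÷ 19% × 3650 mL = 90.48 mL
carbenicillin: dilute stock: 74.8 µg/mL × 3650 mL ÷ 50500 µg/mL = 5.41 mL
chloramphenicol: C1V1 = C2V2 → 20.5 µg/mL × 3650 mL ÷ 35000 µg/mL = 2.14 mL
soytone: 8.15 g/L × 3.65 L = 29.75 g
folic acid: 2.42 mg/L × 3.65 L = 8.83 mg
L-histidine: 0.699 g/L × 3.65 L = 2.55 g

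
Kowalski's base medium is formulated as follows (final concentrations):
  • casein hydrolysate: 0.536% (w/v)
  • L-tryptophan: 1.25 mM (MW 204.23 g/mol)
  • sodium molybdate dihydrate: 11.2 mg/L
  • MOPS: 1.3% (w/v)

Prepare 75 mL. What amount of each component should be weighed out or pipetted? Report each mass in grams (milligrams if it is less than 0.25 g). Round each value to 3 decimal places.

Scale factor relative to 1 L: 0.075.
casein hydrolysate: 0.536% w/v = 5.36 g/L → 5.36 × 0.075 L = 0.402 g
L-tryptophan: 1.25 mmol/L × 204.23 mg/mmol × 0.075 L = 19.147 mg
sodium molybdate dihydrate: 11.2 mg/L × 0.075 L = 0.840 mg
MOPS: 1.3% w/v = 13 g/L → 13 × 0.075 L = 0.975 g

casein hydrolysate 0.402 g; L-tryptophan 19.147 mg; sodium molybdate dihydrate 0.840 mg; MOPS 0.975 g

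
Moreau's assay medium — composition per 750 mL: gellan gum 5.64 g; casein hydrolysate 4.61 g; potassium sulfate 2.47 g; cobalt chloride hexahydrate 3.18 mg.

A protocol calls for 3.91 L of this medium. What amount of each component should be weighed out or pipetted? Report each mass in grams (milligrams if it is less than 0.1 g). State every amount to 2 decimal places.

gellan gum 29.40 g; casein hydrolysate 24.03 g; potassium sulfate 12.88 g; cobalt chloride hexahydrate 16.58 mg

Ratio of target to recipe volume: 3910 / 750 = 5.21333.
gellan gum: 5.64 g × (3910 mL / 750 mL) = 29.40 g
casein hydrolysate: 4.61 g × (3910 mL / 750 mL) = 24.03 g
potassium sulfate: 2.47 g × (3910 mL / 750 mL) = 12.88 g
cobalt chloride hexahydrate: 3.18 mg × (3910 mL / 750 mL) = 16.58 mg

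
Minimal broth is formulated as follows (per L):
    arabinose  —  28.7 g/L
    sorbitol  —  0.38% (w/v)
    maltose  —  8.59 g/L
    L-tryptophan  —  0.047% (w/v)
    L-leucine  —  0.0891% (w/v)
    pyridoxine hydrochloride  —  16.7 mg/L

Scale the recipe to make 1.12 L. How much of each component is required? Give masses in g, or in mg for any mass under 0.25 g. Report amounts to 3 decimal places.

arabinose 32.144 g; sorbitol 4.256 g; maltose 9.621 g; L-tryptophan 0.526 g; L-leucine 0.998 g; pyridoxine hydrochloride 18.704 mg

Scale factor relative to 1 L: 1.12.
arabinose: 28.7 g/L × 1.12 L = 32.144 g
sorbitol: 0.38 g per 100 mL × 1120 mL ÷ 100 = 4.256 g
maltose: 8.59 g/L × 1.12 L = 9.621 g
L-tryptophan: 0.047% w/v = 0.47 g/L → 0.47 × 1.12 L = 0.526 g
L-leucine: 0.0891% w/v = 0.891 g/L → 0.891 × 1.12 L = 0.998 g
pyridoxine hydrochloride: 16.7 mg/L × 1.12 L = 18.704 mg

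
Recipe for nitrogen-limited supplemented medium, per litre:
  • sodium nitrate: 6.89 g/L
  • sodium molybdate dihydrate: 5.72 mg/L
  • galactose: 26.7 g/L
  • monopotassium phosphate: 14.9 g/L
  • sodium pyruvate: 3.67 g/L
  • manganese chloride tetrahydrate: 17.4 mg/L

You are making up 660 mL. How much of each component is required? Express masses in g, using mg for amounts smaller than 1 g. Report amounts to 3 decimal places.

sodium nitrate 4.547 g; sodium molybdate dihydrate 3.775 mg; galactose 17.622 g; monopotassium phosphate 9.834 g; sodium pyruvate 2.422 g; manganese chloride tetrahydrate 11.484 mg

Scale factor relative to 1 L: 0.66.
sodium nitrate: 6.89 g/L × 0.66 L = 4.547 g
sodium molybdate dihydrate: 5.72 mg/L × 0.66 L = 3.775 mg
galactose: 26.7 g/L × 0.66 L = 17.622 g
monopotassium phosphate: 14.9 g/L × 0.66 L = 9.834 g
sodium pyruvate: 3.67 g/L × 0.66 L = 2.422 g
manganese chloride tetrahydrate: 17.4 mg/L × 0.66 L = 11.484 mg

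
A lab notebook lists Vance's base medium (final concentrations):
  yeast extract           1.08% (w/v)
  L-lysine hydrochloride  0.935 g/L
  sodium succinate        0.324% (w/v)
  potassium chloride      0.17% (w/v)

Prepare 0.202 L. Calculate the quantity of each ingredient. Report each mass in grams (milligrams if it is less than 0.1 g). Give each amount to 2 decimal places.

yeast extract 2.18 g; L-lysine hydrochloride 0.19 g; sodium succinate 0.65 g; potassium chloride 0.34 g

Scale factor relative to 1 L: 0.202.
yeast extract: 1.08% w/v = 10.8 g/L → 10.8 × 0.202 L = 2.18 g
L-lysine hydrochloride: 0.935 g/L × 0.202 L = 0.19 g
sodium succinate: 0.324% w/v = 3.24 g/L → 3.24 × 0.202 L = 0.65 g
potassium chloride: 0.17 g per 100 mL × 202 mL ÷ 100 = 0.34 g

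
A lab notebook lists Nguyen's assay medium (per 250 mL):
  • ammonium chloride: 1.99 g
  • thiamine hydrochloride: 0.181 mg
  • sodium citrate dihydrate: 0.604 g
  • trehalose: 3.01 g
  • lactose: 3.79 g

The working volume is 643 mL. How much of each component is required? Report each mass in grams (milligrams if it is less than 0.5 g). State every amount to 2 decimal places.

Ratio of target to recipe volume: 643 / 250 = 2.572.
ammonium chloride: 1.99 g × (643 mL / 250 mL) = 5.12 g
thiamine hydrochloride: 0.181 mg × (643 mL / 250 mL) = 0.47 mg
sodium citrate dihydrate: 0.604 g × (643 mL / 250 mL) = 1.55 g
trehalose: 3.01 g × (643 mL / 250 mL) = 7.74 g
lactose: 3.79 g × (643 mL / 250 mL) = 9.75 g

ammonium chloride 5.12 g; thiamine hydrochloride 0.47 mg; sodium citrate dihydrate 1.55 g; trehalose 7.74 g; lactose 9.75 g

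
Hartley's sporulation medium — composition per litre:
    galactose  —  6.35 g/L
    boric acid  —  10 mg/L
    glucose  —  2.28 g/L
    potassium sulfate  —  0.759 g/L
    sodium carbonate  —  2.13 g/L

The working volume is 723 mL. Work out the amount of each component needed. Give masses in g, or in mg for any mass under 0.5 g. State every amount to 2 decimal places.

Working volume: 723 mL = 0.723 L.
galactose: 6.35 g/L × 0.723 L = 4.59 g
boric acid: 10 mg/L × 0.723 L = 7.23 mg
glucose: 2.28 g/L × 0.723 L = 1.65 g
potassium sulfate: 0.759 g/L × 0.723 L = 0.55 g
sodium carbonate: 2.13 g/L × 0.723 L = 1.54 g

galactose 4.59 g; boric acid 7.23 mg; glucose 1.65 g; potassium sulfate 0.55 g; sodium carbonate 1.54 g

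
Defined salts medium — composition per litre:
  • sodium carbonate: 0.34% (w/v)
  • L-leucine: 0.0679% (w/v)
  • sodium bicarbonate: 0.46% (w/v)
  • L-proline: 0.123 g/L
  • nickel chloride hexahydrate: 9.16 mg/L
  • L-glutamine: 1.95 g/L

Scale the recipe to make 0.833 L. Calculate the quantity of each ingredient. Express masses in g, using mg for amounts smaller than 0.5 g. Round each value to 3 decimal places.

sodium carbonate 2.832 g; L-leucine 0.566 g; sodium bicarbonate 3.832 g; L-proline 102.459 mg; nickel chloride hexahydrate 7.630 mg; L-glutamine 1.624 g

Working volume: 0.833 L.
sodium carbonate: 0.34% w/v = 3.4 g/L → 3.4 × 0.833 L = 2.832 g
L-leucine: 0.0679 g per 100 mL × 833 mL ÷ 100 = 0.566 g
sodium bicarbonate: 0.46% w/v = 4.6 g/L → 4.6 × 0.833 L = 3.832 g
L-proline: 0.123 g/L × 0.833 L = 0.102459 g = 102.459 mg
nickel chloride hexahydrate: 9.16 mg/L × 0.833 L = 7.630 mg
L-glutamine: 1.95 g/L × 0.833 L = 1.624 g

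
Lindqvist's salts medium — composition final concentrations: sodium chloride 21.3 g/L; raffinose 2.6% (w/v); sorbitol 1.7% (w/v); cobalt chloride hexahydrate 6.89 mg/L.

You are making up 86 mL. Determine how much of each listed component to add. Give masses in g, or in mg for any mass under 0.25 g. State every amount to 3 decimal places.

Working volume: 86 mL = 0.086 L.
sodium chloride: 21.3 g/L × 0.086 L = 1.832 g
raffinose: 2.6% w/v = 26 g/L → 26 × 0.086 L = 2.236 g
sorbitol: 1.7% w/v = 17 g/L → 17 × 0.086 L = 1.462 g
cobalt chloride hexahydrate: 6.89 mg/L × 0.086 L = 0.593 mg

sodium chloride 1.832 g; raffinose 2.236 g; sorbitol 1.462 g; cobalt chloride hexahydrate 0.593 mg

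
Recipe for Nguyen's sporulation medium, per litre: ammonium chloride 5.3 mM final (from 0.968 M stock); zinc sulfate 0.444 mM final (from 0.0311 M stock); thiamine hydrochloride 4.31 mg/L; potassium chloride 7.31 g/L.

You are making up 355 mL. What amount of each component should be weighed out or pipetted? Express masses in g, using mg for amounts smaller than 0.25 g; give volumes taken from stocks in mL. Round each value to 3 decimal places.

ammonium chloride 1.944 mL; zinc sulfate 5.068 mL; thiamine hydrochloride 1.530 mg; potassium chloride 2.595 g

Scale factor relative to 1 L: 0.355.
ammonium chloride: V = C2·V2/C1 = 5.3 mM × 355 mL ÷ 968 mM = 1.944 mL
zinc sulfate: dilute stock: 0.444 mM × 355 mL ÷ 31.1 mM = 5.068 mL
thiamine hydrochloride: 4.31 mg/L × 0.355 L = 1.530 mg
potassium chloride: 7.31 g/L × 0.355 L = 2.595 g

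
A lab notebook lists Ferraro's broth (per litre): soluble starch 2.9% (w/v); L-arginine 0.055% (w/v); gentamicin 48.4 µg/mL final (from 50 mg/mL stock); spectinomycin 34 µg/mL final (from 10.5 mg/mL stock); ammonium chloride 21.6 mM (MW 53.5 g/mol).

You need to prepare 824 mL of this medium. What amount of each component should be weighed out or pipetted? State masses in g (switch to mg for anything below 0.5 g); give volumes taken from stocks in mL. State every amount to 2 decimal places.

soluble starch 23.90 g; L-arginine 453.20 mg; gentamicin 0.80 mL; spectinomycin 2.67 mL; ammonium chloride 0.95 g

Working volume: 824 mL = 0.824 L.
soluble starch: 2.9% w/v = 29 g/L → 29 × 0.824 L = 23.90 g
L-arginine: 0.055 g per 100 mL × 824 mL ÷ 100 = 0.4532 g = 453.20 mg
gentamicin: dilute stock: 48.4 µg/mL × 824 mL ÷ 50000 µg/mL = 0.80 mL
spectinomycin: dilute stock: 34 µg/mL × 824 mL ÷ 10500 µg/mL = 2.67 mL
ammonium chloride: 21.6 mmol/L × 53.5 g/mol × 0.824 L ÷ 1000 = 0.95 g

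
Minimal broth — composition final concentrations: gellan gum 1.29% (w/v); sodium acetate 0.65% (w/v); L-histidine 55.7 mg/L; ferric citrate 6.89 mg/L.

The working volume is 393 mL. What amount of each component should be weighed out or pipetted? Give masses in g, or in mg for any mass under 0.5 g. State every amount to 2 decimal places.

gellan gum 5.07 g; sodium acetate 2.55 g; L-histidine 21.89 mg; ferric citrate 2.71 mg

Working volume: 393 mL = 0.393 L.
gellan gum: 1.29 g per 100 mL × 393 mL ÷ 100 = 5.07 g
sodium acetate: 0.65% w/v = 6.5 g/L → 6.5 × 0.393 L = 2.55 g
L-histidine: 55.7 mg/L × 0.393 L = 21.89 mg
ferric citrate: 6.89 mg/L × 0.393 L = 2.71 mg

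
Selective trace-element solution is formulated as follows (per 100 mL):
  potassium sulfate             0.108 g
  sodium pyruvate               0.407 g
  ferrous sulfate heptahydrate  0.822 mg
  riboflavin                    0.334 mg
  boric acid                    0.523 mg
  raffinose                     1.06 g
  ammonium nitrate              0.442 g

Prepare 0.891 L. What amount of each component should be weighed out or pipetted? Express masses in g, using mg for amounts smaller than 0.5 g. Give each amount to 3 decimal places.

Ratio of target to recipe volume: 891 / 100 = 8.91.
potassium sulfate: 0.108 g × (891 mL / 100 mL) = 0.962 g
sodium pyruvate: 0.407 g × (891 mL / 100 mL) = 3.626 g
ferrous sulfate heptahydrate: 0.822 mg × (891 mL / 100 mL) = 7.324 mg
riboflavin: 0.334 mg × (891 mL / 100 mL) = 2.976 mg
boric acid: 0.523 mg × (891 mL / 100 mL) = 4.660 mg
raffinose: 1.06 g × (891 mL / 100 mL) = 9.445 g
ammonium nitrate: 0.442 g × (891 mL / 100 mL) = 3.938 g

potassium sulfate 0.962 g; sodium pyruvate 3.626 g; ferrous sulfate heptahydrate 7.324 mg; riboflavin 2.976 mg; boric acid 4.660 mg; raffinose 9.445 g; ammonium nitrate 3.938 g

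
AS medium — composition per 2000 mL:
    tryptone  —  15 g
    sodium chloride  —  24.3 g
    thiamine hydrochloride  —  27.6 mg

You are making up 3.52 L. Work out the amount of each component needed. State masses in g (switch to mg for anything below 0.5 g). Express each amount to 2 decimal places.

Scale factor = 3520 mL / 2000 mL = 1.76.
tryptone: 15 g × (3520 mL / 2000 mL) = 26.40 g
sodium chloride: 24.3 g × (3520 mL / 2000 mL) = 42.77 g
thiamine hydrochloride: 27.6 mg × (3520 mL / 2000 mL) = 48.58 mg

tryptone 26.40 g; sodium chloride 42.77 g; thiamine hydrochloride 48.58 mg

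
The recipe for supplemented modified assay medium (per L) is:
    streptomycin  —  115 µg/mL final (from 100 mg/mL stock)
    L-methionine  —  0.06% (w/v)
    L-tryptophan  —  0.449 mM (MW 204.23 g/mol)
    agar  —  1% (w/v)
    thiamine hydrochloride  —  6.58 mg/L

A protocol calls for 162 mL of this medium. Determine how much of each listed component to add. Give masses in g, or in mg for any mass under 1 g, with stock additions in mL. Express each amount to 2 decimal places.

Scale factor relative to 1 L: 0.162.
streptomycin: C1V1 = C2V2 → 115 µg/mL × 162 mL ÷ 100000 µg/mL = 0.19 mL
L-methionine: 0.06 g per 100 mL × 162 mL ÷ 100 = 0.0972 g = 97.20 mg
L-tryptophan: 0.449 mmol/L × 204.23 mg/mmol × 0.162 L = 14.86 mg
agar: 1 g per 100 mL × 162 mL ÷ 100 = 1.62 g
thiamine hydrochloride: 6.58 mg/L × 0.162 L = 1.07 mg

streptomycin 0.19 mL; L-methionine 97.20 mg; L-tryptophan 14.86 mg; agar 1.62 g; thiamine hydrochloride 1.07 mg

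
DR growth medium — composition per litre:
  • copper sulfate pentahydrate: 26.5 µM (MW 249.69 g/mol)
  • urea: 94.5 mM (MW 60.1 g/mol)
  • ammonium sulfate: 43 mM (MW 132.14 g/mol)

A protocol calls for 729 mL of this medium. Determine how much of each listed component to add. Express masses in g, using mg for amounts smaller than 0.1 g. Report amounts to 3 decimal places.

Scale factor relative to 1 L: 0.729.
copper sulfate pentahydrate: 26.5 µmol/L × 249.69 g/mol × 0.729 L ÷ 1000 = 4.824 mg
urea: 94.5 mmol/L × 60.1 g/mol × 0.729 L ÷ 1000 = 4.140 g
ammonium sulfate: 43 mmol/L × 132.14 g/mol × 0.729 L ÷ 1000 = 4.142 g

copper sulfate pentahydrate 4.824 mg; urea 4.140 g; ammonium sulfate 4.142 g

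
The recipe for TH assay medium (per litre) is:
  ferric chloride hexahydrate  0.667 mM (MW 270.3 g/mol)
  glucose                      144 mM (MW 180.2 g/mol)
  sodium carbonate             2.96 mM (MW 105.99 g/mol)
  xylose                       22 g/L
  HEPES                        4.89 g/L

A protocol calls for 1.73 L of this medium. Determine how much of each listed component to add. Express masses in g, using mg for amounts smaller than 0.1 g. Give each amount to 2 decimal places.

ferric chloride hexahydrate 0.31 g; glucose 44.89 g; sodium carbonate 0.54 g; xylose 38.06 g; HEPES 8.46 g

Scale factor relative to 1 L: 1.73.
ferric chloride hexahydrate: 0.667 mmol/L × 270.3 g/mol × 1.73 L ÷ 1000 = 0.31 g
glucose: 144 mmol/L × 180.2 g/mol × 1.73 L ÷ 1000 = 44.89 g
sodium carbonate: 2.96 mmol/L × 105.99 g/mol × 1.73 L ÷ 1000 = 0.54 g
xylose: 22 g/L × 1.73 L = 38.06 g
HEPES: 4.89 g/L × 1.73 L = 8.46 g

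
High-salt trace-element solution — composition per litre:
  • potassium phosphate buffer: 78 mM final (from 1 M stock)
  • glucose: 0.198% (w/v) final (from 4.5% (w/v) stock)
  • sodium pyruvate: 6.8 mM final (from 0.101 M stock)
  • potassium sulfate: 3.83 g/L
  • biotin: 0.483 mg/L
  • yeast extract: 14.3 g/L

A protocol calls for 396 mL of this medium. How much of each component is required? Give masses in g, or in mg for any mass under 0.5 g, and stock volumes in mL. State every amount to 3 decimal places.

potassium phosphate buffer 30.888 mL; glucose 17.424 mL; sodium pyruvate 26.661 mL; potassium sulfate 1.517 g; biotin 0.191 mg; yeast extract 5.663 g

Working volume: 396 mL = 0.396 L.
potassium phosphate buffer: C1V1 = C2V2 → 78 mM × 396 mL ÷ 1000 mM = 30.888 mL
glucose: dilute stock: 0.198% ÷ 4.5% × 396 mL = 17.424 mL
sodium pyruvate: dilute stock: 6.8 mM × 396 mL ÷ 101 mM = 26.661 mL
potassium sulfate: 3.83 g/L × 0.396 L = 1.517 g
biotin: 0.483 mg/L × 0.396 L = 0.191 mg
yeast extract: 14.3 g/L × 0.396 L = 5.663 g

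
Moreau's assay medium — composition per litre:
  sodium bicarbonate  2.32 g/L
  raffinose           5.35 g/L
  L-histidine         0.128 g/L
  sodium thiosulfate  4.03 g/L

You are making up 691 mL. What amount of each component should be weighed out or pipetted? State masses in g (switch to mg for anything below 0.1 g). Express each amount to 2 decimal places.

Target volume = 691 mL = 0.691 L.
sodium bicarbonate: 2.32 g/L × 0.691 L = 1.60 g
raffinose: 5.35 g/L × 0.691 L = 3.70 g
L-histidine: 0.128 g/L × 0.691 L = 0.088448 g = 88.45 mg
sodium thiosulfate: 4.03 g/L × 0.691 L = 2.78 g

sodium bicarbonate 1.60 g; raffinose 3.70 g; L-histidine 88.45 mg; sodium thiosulfate 2.78 g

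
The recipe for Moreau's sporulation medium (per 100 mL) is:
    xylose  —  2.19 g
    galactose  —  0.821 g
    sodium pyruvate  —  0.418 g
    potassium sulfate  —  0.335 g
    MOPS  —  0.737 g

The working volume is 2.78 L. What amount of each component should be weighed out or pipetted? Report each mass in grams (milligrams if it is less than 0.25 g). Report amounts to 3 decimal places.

xylose 60.882 g; galactose 22.824 g; sodium pyruvate 11.620 g; potassium sulfate 9.313 g; MOPS 20.489 g

Ratio of target to recipe volume: 2780 / 100 = 27.8.
xylose: 2.19 g × (2780 mL / 100 mL) = 60.882 g
galactose: 0.821 g × (2780 mL / 100 mL) = 22.824 g
sodium pyruvate: 0.418 g × (2780 mL / 100 mL) = 11.620 g
potassium sulfate: 0.335 g × (2780 mL / 100 mL) = 9.313 g
MOPS: 0.737 g × (2780 mL / 100 mL) = 20.489 g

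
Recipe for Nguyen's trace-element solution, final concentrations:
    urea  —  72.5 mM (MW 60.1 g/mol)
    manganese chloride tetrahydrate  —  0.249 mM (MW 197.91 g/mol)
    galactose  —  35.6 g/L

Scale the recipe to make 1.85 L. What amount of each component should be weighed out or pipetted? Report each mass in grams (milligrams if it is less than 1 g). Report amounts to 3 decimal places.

urea 8.061 g; manganese chloride tetrahydrate 91.167 mg; galactose 65.860 g

Scale factor relative to 1 L: 1.85.
urea: 72.5 mmol/L × 60.1 g/mol × 1.85 L ÷ 1000 = 8.061 g
manganese chloride tetrahydrate: 0.249 mmol/L × 197.91 mg/mmol × 1.85 L = 91.167 mg
galactose: 35.6 g/L × 1.85 L = 65.860 g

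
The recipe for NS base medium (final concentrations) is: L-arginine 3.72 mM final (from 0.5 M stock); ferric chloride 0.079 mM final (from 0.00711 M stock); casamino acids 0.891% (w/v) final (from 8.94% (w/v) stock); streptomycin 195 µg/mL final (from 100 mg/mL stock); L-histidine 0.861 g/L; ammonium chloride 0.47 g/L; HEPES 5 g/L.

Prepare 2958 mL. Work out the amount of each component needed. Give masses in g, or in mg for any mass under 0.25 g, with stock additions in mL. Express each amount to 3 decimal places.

L-arginine 22.008 mL; ferric chloride 32.867 mL; casamino acids 294.807 mL; streptomycin 5.768 mL; L-histidine 2.547 g; ammonium chloride 1.390 g; HEPES 14.790 g

Working volume: 2958 mL = 2.958 L.
L-arginine: C1V1 = C2V2 → 3.72 mM × 2958 mL ÷ 500 mM = 22.008 mL
ferric chloride: dilute stock: 0.079 mM × 2958 mL ÷ 7.11 mM = 32.867 mL
casamino acids: dilute stock: 0.891% ÷ 8.94% × 2958 mL = 294.807 mL
streptomycin: dilute stock: 195 µg/mL × 2958 mL ÷ 100000 µg/mL = 5.768 mL
L-histidine: 0.861 g/L × 2.958 L = 2.547 g
ammonium chloride: 0.47 g/L × 2.958 L = 1.390 g
HEPES: 5 g/L × 2.958 L = 14.790 g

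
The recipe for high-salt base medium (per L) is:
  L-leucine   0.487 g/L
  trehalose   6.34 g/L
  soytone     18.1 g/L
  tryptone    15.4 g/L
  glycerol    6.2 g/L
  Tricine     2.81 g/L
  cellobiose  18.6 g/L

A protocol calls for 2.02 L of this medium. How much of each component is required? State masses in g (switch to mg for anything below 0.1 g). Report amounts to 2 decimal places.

Scale factor relative to 1 L: 2.02.
L-leucine: 0.487 g/L × 2.02 L = 0.98 g
trehalose: 6.34 g/L × 2.02 L = 12.81 g
soytone: 18.1 g/L × 2.02 L = 36.56 g
tryptone: 15.4 g/L × 2.02 L = 31.11 g
glycerol: 6.2 g/L × 2.02 L = 12.52 g
Tricine: 2.81 g/L × 2.02 L = 5.68 g
cellobiose: 18.6 g/L × 2.02 L = 37.57 g

L-leucine 0.98 g; trehalose 12.81 g; soytone 36.56 g; tryptone 31.11 g; glycerol 12.52 g; Tricine 5.68 g; cellobiose 37.57 g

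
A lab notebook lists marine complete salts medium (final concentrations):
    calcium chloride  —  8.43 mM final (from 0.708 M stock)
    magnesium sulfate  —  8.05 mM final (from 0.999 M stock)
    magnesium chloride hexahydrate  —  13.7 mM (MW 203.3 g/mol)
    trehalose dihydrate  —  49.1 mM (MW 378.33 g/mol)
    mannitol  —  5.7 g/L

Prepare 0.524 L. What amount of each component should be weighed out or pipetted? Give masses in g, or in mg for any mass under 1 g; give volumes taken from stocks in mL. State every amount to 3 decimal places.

calcium chloride 6.239 mL; magnesium sulfate 4.222 mL; magnesium chloride hexahydrate 1.459 g; trehalose dihydrate 9.734 g; mannitol 2.987 g

Working volume: 0.524 L.
calcium chloride: dilute stock: 8.43 mM × 524 mL ÷ 708 mM = 6.239 mL
magnesium sulfate: dilute stock: 8.05 mM × 524 mL ÷ 999 mM = 4.222 mL
magnesium chloride hexahydrate: 13.7 mmol/L × 203.3 g/mol × 0.524 L ÷ 1000 = 1.459 g
trehalose dihydrate: 49.1 mmol/L × 378.33 g/mol × 0.524 L ÷ 1000 = 9.734 g
mannitol: 5.7 g/L × 0.524 L = 2.987 g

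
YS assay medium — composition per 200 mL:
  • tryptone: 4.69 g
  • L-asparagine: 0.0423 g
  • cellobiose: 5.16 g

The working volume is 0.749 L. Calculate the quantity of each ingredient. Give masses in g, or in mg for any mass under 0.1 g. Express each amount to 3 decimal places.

Scale factor = 749 mL / 200 mL = 3.745.
tryptone: 4.69 g × (749 mL / 200 mL) = 17.564 g
L-asparagine: 0.0423 g × (749 mL / 200 mL) = 0.158 g
cellobiose: 5.16 g × (749 mL / 200 mL) = 19.324 g

tryptone 17.564 g; L-asparagine 0.158 g; cellobiose 19.324 g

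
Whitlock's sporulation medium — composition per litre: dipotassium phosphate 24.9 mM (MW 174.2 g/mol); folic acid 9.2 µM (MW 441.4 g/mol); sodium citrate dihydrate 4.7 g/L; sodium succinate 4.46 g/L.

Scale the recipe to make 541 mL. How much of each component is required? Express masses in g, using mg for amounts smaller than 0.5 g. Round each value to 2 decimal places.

dipotassium phosphate 2.35 g; folic acid 2.20 mg; sodium citrate dihydrate 2.54 g; sodium succinate 2.41 g

Target volume = 541 mL = 0.541 L.
dipotassium phosphate: 24.9 mmol/L × 174.2 g/mol × 0.541 L ÷ 1000 = 2.35 g
folic acid: 9.2 µmol/L × 441.4 g/mol × 0.541 L ÷ 1000 = 2.20 mg
sodium citrate dihydrate: 4.7 g/L × 0.541 L = 2.54 g
sodium succinate: 4.46 g/L × 0.541 L = 2.41 g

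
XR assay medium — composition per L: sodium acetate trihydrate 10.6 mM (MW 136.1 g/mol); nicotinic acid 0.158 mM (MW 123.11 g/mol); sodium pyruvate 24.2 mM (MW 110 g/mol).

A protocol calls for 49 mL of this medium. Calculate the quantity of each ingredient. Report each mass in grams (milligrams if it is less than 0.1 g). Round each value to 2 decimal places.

Target volume = 49 mL = 0.049 L.
sodium acetate trihydrate: 10.6 mmol/L × 136.1 mg/mmol × 0.049 L = 70.69 mg
nicotinic acid: 0.158 mmol/L × 123.11 mg/mmol × 0.049 L = 0.95 mg
sodium pyruvate: 24.2 mmol/L × 110 g/mol × 0.049 L ÷ 1000 = 0.13 g

sodium acetate trihydrate 70.69 mg; nicotinic acid 0.95 mg; sodium pyruvate 0.13 g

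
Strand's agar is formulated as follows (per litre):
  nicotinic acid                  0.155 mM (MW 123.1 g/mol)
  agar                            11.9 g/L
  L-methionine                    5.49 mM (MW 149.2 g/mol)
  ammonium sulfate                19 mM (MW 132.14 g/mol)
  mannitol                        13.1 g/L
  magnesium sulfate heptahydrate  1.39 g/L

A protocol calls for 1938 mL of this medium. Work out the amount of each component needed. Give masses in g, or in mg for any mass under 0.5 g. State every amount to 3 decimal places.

Working volume: 1938 mL = 1.938 L.
nicotinic acid: 0.155 mmol/L × 123.1 mg/mmol × 1.938 L = 36.978 mg
agar: 11.9 g/L × 1.938 L = 23.062 g
L-methionine: 5.49 mmol/L × 149.2 g/mol × 1.938 L ÷ 1000 = 1.587 g
ammonium sulfate: 19 mmol/L × 132.14 g/mol × 1.938 L ÷ 1000 = 4.866 g
mannitol: 13.1 g/L × 1.938 L = 25.388 g
magnesium sulfate heptahydrate: 1.39 g/L × 1.938 L = 2.694 g

nicotinic acid 36.978 mg; agar 23.062 g; L-methionine 1.587 g; ammonium sulfate 4.866 g; mannitol 25.388 g; magnesium sulfate heptahydrate 2.694 g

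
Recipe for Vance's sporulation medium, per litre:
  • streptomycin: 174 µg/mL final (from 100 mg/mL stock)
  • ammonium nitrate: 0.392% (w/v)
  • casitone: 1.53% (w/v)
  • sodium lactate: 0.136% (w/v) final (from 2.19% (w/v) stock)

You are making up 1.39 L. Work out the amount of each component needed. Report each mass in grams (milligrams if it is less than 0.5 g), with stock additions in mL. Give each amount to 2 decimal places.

Scale factor relative to 1 L: 1.39.
streptomycin: dilute stock: 174 µg/mL × 1390 mL ÷ 100000 µg/mL = 2.42 mL
ammonium nitrate: 0.392 g per 100 mL × 1390 mL ÷ 100 = 5.45 g
casitone: 1.53% w/v = 15.3 g/L → 15.3 × 1.39 L = 21.27 g
sodium lactate: C1V1 = C2V2 → 0.136% ÷ 2.19% × 1390 mL = 86.32 mL

streptomycin 2.42 mL; ammonium nitrate 5.45 g; casitone 21.27 g; sodium lactate 86.32 mL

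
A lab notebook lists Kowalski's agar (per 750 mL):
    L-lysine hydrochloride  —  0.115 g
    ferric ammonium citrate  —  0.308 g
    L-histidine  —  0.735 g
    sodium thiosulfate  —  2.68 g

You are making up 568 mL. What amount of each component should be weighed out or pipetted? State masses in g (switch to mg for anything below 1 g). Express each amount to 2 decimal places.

Ratio of target to recipe volume: 568 / 750 = 0.757333.
L-lysine hydrochloride: 0.115 g × (568 mL / 750 mL) = 0.0870933 g = 87.09 mg
ferric ammonium citrate: 0.308 g × (568 mL / 750 mL) = 0.233259 g = 233.26 mg
L-histidine: 0.735 g × (568 mL / 750 mL) = 0.55664 g = 556.64 mg
sodium thiosulfate: 2.68 g × (568 mL / 750 mL) = 2.03 g

L-lysine hydrochloride 87.09 mg; ferric ammonium citrate 233.26 mg; L-histidine 556.64 mg; sodium thiosulfate 2.03 g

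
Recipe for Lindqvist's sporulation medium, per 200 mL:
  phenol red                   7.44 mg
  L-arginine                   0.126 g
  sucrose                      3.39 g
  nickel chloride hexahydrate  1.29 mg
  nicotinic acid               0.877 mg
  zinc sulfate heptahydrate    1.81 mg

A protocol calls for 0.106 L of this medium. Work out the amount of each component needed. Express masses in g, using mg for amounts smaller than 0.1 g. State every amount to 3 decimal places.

phenol red 3.943 mg; L-arginine 66.780 mg; sucrose 1.797 g; nickel chloride hexahydrate 0.684 mg; nicotinic acid 0.465 mg; zinc sulfate heptahydrate 0.959 mg

Scale factor = 106 mL / 200 mL = 0.53.
phenol red: 7.44 mg × (106 mL / 200 mL) = 3.943 mg
L-arginine: 0.126 g × (106 mL / 200 mL) = 0.06678 g = 66.780 mg
sucrose: 3.39 g × (106 mL / 200 mL) = 1.797 g
nickel chloride hexahydrate: 1.29 mg × (106 mL / 200 mL) = 0.684 mg
nicotinic acid: 0.877 mg × (106 mL / 200 mL) = 0.465 mg
zinc sulfate heptahydrate: 1.81 mg × (106 mL / 200 mL) = 0.959 mg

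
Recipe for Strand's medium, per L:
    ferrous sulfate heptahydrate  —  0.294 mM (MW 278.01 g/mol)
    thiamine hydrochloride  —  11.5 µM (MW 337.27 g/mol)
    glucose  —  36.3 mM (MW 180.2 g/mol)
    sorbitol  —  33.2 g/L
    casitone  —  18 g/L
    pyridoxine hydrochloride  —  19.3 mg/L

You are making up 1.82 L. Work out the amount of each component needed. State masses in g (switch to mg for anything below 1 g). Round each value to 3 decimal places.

Working volume: 1.82 L.
ferrous sulfate heptahydrate: 0.294 mmol/L × 278.01 mg/mmol × 1.82 L = 148.758 mg
thiamine hydrochloride: 11.5 µmol/L × 337.27 g/mol × 1.82 L ÷ 1000 = 7.059 mg
glucose: 36.3 mmol/L × 180.2 g/mol × 1.82 L ÷ 1000 = 11.905 g
sorbitol: 33.2 g/L × 1.82 L = 60.424 g
casitone: 18 g/L × 1.82 L = 32.760 g
pyridoxine hydrochloride: 19.3 mg/L × 1.82 L = 35.126 mg

ferrous sulfate heptahydrate 148.758 mg; thiamine hydrochloride 7.059 mg; glucose 11.905 g; sorbitol 60.424 g; casitone 32.760 g; pyridoxine hydrochloride 35.126 mg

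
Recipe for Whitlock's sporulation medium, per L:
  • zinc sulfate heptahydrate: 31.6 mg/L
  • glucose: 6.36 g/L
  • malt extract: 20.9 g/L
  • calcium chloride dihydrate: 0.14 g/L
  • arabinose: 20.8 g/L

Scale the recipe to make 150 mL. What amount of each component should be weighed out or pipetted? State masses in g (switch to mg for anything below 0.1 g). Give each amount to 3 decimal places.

Scale factor relative to 1 L: 0.15.
zinc sulfate heptahydrate: 31.6 mg/L × 0.15 L = 4.740 mg
glucose: 6.36 g/L × 0.15 L = 0.954 g
malt extract: 20.9 g/L × 0.15 L = 3.135 g
calcium chloride dihydrate: 0.14 g/L × 0.15 L = 0.021 g = 21.000 mg
arabinose: 20.8 g/L × 0.15 L = 3.120 g

zinc sulfate heptahydrate 4.740 mg; glucose 0.954 g; malt extract 3.135 g; calcium chloride dihydrate 21.000 mg; arabinose 3.120 g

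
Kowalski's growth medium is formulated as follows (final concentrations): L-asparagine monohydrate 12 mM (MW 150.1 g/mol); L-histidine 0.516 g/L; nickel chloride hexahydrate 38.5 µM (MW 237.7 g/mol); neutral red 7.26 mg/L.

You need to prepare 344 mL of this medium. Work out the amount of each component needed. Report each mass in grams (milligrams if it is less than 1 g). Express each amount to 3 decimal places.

L-asparagine monohydrate 619.613 mg; L-histidine 177.504 mg; nickel chloride hexahydrate 3.148 mg; neutral red 2.497 mg

Target volume = 344 mL = 0.344 L.
L-asparagine monohydrate: 12 mmol/L × 150.1 mg/mmol × 0.344 L = 619.613 mg
L-histidine: 0.516 g/L × 0.344 L = 0.177504 g = 177.504 mg
nickel chloride hexahydrate: 38.5 µmol/L × 237.7 g/mol × 0.344 L ÷ 1000 = 3.148 mg
neutral red: 7.26 mg/L × 0.344 L = 2.497 mg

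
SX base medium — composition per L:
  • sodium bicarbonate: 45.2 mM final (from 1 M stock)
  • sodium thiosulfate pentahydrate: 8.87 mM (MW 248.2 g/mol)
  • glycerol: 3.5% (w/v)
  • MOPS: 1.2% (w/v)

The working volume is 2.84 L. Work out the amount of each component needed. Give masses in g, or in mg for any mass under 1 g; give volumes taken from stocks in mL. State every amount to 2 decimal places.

Working volume: 2.84 L.
sodium bicarbonate: dilute stock: 45.2 mM × 2840 mL ÷ 1000 mM = 128.37 mL
sodium thiosulfate pentahydrate: 8.87 mmol/L × 248.2 g/mol × 2.84 L ÷ 1000 = 6.25 g
glycerol: 3.5% w/v = 35 g/L → 35 × 2.84 L = 99.40 g
MOPS: 1.2% w/v = 12 g/L → 12 × 2.84 L = 34.08 g

sodium bicarbonate 128.37 mL; sodium thiosulfate pentahydrate 6.25 g; glycerol 99.40 g; MOPS 34.08 g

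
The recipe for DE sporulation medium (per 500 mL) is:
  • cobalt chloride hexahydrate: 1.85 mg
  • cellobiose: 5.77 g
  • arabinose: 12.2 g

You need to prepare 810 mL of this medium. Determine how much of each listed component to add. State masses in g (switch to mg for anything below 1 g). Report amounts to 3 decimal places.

cobalt chloride hexahydrate 2.997 mg; cellobiose 9.347 g; arabinose 19.764 g

Ratio of target to recipe volume: 810 / 500 = 1.62.
cobalt chloride hexahydrate: 1.85 mg × (810 mL / 500 mL) = 2.997 mg
cellobiose: 5.77 g × (810 mL / 500 mL) = 9.347 g
arabinose: 12.2 g × (810 mL / 500 mL) = 19.764 g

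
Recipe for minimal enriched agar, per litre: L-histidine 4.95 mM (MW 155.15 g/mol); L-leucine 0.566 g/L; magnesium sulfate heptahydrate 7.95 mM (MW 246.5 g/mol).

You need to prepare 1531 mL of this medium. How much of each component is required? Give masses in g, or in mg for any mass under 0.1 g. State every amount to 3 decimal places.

L-histidine 1.176 g; L-leucine 0.867 g; magnesium sulfate heptahydrate 3.000 g

Scale factor relative to 1 L: 1.531.
L-histidine: 4.95 mmol/L × 155.15 g/mol × 1.531 L ÷ 1000 = 1.176 g
L-leucine: 0.566 g/L × 1.531 L = 0.867 g
magnesium sulfate heptahydrate: 7.95 mmol/L × 246.5 g/mol × 1.531 L ÷ 1000 = 3.000 g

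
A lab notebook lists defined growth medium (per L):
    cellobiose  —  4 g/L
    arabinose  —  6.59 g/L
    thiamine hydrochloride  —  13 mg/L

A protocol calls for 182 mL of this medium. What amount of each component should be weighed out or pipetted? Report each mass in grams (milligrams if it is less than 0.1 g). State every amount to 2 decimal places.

Target volume = 182 mL = 0.182 L.
cellobiose: 4 g/L × 0.182 L = 0.73 g
arabinose: 6.59 g/L × 0.182 L = 1.20 g
thiamine hydrochloride: 13 mg/L × 0.182 L = 2.37 mg

cellobiose 0.73 g; arabinose 1.20 g; thiamine hydrochloride 2.37 mg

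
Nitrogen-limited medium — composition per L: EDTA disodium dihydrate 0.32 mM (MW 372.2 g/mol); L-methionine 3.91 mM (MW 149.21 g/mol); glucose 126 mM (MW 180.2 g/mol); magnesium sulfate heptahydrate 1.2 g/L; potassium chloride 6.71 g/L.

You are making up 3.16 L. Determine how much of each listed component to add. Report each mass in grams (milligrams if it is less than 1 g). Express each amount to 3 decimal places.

EDTA disodium dihydrate 376.369 mg; L-methionine 1.844 g; glucose 71.748 g; magnesium sulfate heptahydrate 3.792 g; potassium chloride 21.204 g

Working volume: 3.16 L.
EDTA disodium dihydrate: 0.32 mmol/L × 372.2 mg/mmol × 3.16 L = 376.369 mg
L-methionine: 3.91 mmol/L × 149.21 g/mol × 3.16 L ÷ 1000 = 1.844 g
glucose: 126 mmol/L × 180.2 g/mol × 3.16 L ÷ 1000 = 71.748 g
magnesium sulfate heptahydrate: 1.2 g/L × 3.16 L = 3.792 g
potassium chloride: 6.71 g/L × 3.16 L = 21.204 g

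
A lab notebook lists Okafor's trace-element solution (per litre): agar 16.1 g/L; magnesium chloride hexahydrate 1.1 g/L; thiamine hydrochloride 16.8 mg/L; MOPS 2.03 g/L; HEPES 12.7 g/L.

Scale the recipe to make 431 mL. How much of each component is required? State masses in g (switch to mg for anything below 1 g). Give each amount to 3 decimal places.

Scale factor relative to 1 L: 0.431.
agar: 16.1 g/L × 0.431 L = 6.939 g
magnesium chloride hexahydrate: 1.1 g/L × 0.431 L = 0.4741 g = 474.100 mg
thiamine hydrochloride: 16.8 mg/L × 0.431 L = 7.241 mg
MOPS: 2.03 g/L × 0.431 L = 0.87493 g = 874.930 mg
HEPES: 12.7 g/L × 0.431 L = 5.474 g

agar 6.939 g; magnesium chloride hexahydrate 474.100 mg; thiamine hydrochloride 7.241 mg; MOPS 874.930 mg; HEPES 5.474 g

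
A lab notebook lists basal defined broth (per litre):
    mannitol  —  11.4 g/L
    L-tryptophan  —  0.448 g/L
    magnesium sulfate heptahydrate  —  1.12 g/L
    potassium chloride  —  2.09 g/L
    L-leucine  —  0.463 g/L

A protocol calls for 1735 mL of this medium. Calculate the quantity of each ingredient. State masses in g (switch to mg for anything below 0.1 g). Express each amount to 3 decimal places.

Scale factor relative to 1 L: 1.735.
mannitol: 11.4 g/L × 1.735 L = 19.779 g
L-tryptophan: 0.448 g/L × 1.735 L = 0.777 g
magnesium sulfate heptahydrate: 1.12 g/L × 1.735 L = 1.943 g
potassium chloride: 2.09 g/L × 1.735 L = 3.626 g
L-leucine: 0.463 g/L × 1.735 L = 0.803 g

mannitol 19.779 g; L-tryptophan 0.777 g; magnesium sulfate heptahydrate 1.943 g; potassium chloride 3.626 g; L-leucine 0.803 g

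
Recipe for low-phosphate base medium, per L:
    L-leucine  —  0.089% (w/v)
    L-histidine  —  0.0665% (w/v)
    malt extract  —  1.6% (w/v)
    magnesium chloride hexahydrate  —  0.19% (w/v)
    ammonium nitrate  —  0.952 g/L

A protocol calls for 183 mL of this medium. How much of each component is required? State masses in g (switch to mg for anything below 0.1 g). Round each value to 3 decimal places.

Working volume: 183 mL = 0.183 L.
L-leucine: 0.089% w/v = 0.89 g/L → 0.89 × 0.183 L = 0.163 g
L-histidine: 0.0665% w/v = 0.665 g/L → 0.665 × 0.183 L = 0.122 g
malt extract: 1.6% w/v = 16 g/L → 16 × 0.183 L = 2.928 g
magnesium chloride hexahydrate: 0.19 g per 100 mL × 183 mL ÷ 100 = 0.348 g
ammonium nitrate: 0.952 g/L × 0.183 L = 0.174 g

L-leucine 0.163 g; L-histidine 0.122 g; malt extract 2.928 g; magnesium chloride hexahydrate 0.348 g; ammonium nitrate 0.174 g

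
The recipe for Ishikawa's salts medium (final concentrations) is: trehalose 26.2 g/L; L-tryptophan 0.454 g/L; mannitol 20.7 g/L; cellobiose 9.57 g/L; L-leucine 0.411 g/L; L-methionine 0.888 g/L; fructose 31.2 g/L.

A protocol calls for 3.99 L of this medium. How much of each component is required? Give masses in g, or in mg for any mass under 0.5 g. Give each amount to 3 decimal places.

trehalose 104.538 g; L-tryptophan 1.811 g; mannitol 82.593 g; cellobiose 38.184 g; L-leucine 1.640 g; L-methionine 3.543 g; fructose 124.488 g

Scale factor relative to 1 L: 3.99.
trehalose: 26.2 g/L × 3.99 L = 104.538 g
L-tryptophan: 0.454 g/L × 3.99 L = 1.811 g
mannitol: 20.7 g/L × 3.99 L = 82.593 g
cellobiose: 9.57 g/L × 3.99 L = 38.184 g
L-leucine: 0.411 g/L × 3.99 L = 1.640 g
L-methionine: 0.888 g/L × 3.99 L = 3.543 g
fructose: 31.2 g/L × 3.99 L = 124.488 g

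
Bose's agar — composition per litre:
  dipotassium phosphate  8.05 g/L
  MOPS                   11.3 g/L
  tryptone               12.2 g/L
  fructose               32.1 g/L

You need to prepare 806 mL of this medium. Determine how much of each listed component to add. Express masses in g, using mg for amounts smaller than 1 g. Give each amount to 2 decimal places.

dipotassium phosphate 6.49 g; MOPS 9.11 g; tryptone 9.83 g; fructose 25.87 g

Scale factor relative to 1 L: 0.806.
dipotassium phosphate: 8.05 g/L × 0.806 L = 6.49 g
MOPS: 11.3 g/L × 0.806 L = 9.11 g
tryptone: 12.2 g/L × 0.806 L = 9.83 g
fructose: 32.1 g/L × 0.806 L = 25.87 g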